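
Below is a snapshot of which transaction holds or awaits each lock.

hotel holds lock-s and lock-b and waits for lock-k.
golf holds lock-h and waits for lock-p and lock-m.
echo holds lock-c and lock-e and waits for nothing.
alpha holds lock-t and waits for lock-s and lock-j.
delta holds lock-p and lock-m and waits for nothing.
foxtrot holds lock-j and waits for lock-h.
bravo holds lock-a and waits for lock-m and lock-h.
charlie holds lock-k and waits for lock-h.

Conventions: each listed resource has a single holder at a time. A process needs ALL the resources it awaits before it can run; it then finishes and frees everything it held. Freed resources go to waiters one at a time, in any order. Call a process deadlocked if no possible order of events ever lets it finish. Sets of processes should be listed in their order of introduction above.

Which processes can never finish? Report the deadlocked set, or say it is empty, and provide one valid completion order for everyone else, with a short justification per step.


The deadlocked set is empty.
Key observation: every chain of waits terminates; starting from the processes that wait on nothing, all the rest unlock in turn.
A valid finishing order for the others: delta, golf, charlie, bravo, echo, foxtrot, hotel, alpha.
Verifying each step:
  delta: no waits; runs immediately, freeing lock-p and lock-m
  run golf (all its waits — lock-p and lock-m — are resolved); releases lock-h
  run charlie (all its waits — lock-h — are resolved); releases lock-k
  run bravo (all its waits — lock-m and lock-h — are resolved); releases lock-a
  echo: no waits; runs immediately, freeing lock-c and lock-e
  run foxtrot (all its waits — lock-h — are resolved); releases lock-j
  run hotel (all its waits — lock-k — are resolved); releases lock-s and lock-b
  run alpha (all its waits — lock-s and lock-j — are resolved); releases lock-t


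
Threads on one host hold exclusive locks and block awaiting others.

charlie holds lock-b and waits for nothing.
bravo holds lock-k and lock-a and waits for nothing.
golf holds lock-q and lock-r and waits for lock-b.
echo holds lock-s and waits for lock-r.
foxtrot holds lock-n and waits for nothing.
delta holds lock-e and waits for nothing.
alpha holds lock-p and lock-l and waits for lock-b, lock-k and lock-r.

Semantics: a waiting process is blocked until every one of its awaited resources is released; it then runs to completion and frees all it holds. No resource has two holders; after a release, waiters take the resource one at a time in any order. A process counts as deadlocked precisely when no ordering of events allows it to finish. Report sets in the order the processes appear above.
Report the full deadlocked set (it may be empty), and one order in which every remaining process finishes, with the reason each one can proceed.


No process is deadlocked.
Key observation: the waits form no ring: some process can always run, and its releases unblock the others one by one.
A valid finishing order for the others: charlie, foxtrot, delta, golf, echo, bravo, alpha.
Step-by-step check:
  charlie waits on nothing -> runs at once and releases lock-b
  foxtrot waits on nothing -> runs at once and releases lock-n
  delta waits on nothing -> runs at once and releases lock-e
  golf waits on lock-b — all released -> runs and releases lock-q and lock-r
  echo waits on lock-r — all released -> runs and releases lock-s
  bravo waits on nothing -> runs at once and releases lock-k and lock-a
  alpha waits on lock-b, lock-k and lock-r — all released -> runs and releases lock-p and lock-l


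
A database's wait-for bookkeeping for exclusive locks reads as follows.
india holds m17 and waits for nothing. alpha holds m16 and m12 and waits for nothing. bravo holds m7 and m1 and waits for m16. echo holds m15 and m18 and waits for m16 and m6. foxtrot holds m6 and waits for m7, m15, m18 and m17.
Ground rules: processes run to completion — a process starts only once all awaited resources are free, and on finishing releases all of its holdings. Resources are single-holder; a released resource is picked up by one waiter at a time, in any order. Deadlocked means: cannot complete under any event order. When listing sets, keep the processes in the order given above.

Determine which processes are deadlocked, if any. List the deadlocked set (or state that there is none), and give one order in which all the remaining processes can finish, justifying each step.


Deadlocked: echo and foxtrot.
Key observation: the loop echo -> foxtrot -> echo blocks itself forever; no other process is dragged down with it.
A valid finishing order for the others: alpha, bravo, india.
Walking it through:
  alpha: no waits; runs immediately, freeing m16 and m12
  bravo: everything it awaited (m16) is free; runs, freeing m7 and m1
  india: no waits; runs immediately, freeing m17


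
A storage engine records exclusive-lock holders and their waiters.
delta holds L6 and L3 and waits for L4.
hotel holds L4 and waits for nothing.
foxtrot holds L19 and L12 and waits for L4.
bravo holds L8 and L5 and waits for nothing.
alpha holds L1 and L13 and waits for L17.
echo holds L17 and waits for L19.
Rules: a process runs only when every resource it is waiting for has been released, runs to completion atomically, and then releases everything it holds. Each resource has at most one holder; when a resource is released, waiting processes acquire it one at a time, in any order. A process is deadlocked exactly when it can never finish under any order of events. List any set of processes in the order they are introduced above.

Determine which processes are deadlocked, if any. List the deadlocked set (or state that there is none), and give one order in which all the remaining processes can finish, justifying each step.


The deadlocked set is empty.
Key observation: the waits form no ring: some process can always run, and its releases unblock the others one by one.
The rest can finish in the order hotel, foxtrot, echo, delta, bravo, alpha.
Walking it through:
  hotel waits on nothing -> runs at once and releases L4
  foxtrot: everything it awaited (L4) is free; runs, freeing L19 and L12
  echo: everything it awaited (L19) is free; runs, freeing L17
  delta: everything it awaited (L4) is free; runs, freeing L6 and L3
  bravo waits on nothing -> runs at once and releases L8 and L5
  alpha: everything it awaited (L17) is free; runs, freeing L1 and L13


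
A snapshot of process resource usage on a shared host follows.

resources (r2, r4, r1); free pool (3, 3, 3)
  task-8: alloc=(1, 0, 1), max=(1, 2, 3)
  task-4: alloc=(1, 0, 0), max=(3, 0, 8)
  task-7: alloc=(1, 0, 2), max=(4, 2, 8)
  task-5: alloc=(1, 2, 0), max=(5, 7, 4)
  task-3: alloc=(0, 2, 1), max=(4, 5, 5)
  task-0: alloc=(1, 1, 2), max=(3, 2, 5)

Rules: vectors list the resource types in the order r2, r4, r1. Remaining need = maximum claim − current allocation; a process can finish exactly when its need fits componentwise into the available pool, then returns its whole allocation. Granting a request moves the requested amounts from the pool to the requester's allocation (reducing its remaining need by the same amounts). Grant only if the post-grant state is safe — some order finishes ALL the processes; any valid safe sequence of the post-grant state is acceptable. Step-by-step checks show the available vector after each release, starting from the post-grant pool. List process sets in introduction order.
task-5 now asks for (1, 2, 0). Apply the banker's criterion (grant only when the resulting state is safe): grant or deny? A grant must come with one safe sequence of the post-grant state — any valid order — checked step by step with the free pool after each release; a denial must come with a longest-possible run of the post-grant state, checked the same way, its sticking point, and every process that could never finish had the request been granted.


DENY. Granting would leave the state unsafe.
Key observation: even finishing task-0, task-8, task-7, task-4 leaves just (6, 2, 8) free — too little r4 for any of the remaining processes.
Pretend the grant happened; the run task-0, task-8, task-7, task-4 goes as far as possible. Walking it through:
  pool = (2, 1, 3)
  task-0 needs (2, 1, 3) <= (2, 1, 3) -> finishes; pool += (1, 1, 2) = (3, 2, 5)
  task-8 needs (0, 2, 2) <= (3, 2, 5) -> finishes; pool += (1, 0, 1) = (4, 2, 6)
  task-7 needs (3, 2, 6) <= (4, 2, 6) -> finishes; pool += (1, 0, 2) = (5, 2, 8)
  task-4 needs (2, 0, 8) <= (5, 2, 8) -> finishes; pool += (1, 0, 0) = (6, 2, 8)
  task-5 still needs (3, 3, 4) but only (6, 2, 8) is free — short on r4
  task-3 still needs (4, 3, 4) but only (6, 2, 8) is free — short on r4
Post-grant, the permanently blocked set is task-5 and task-3.


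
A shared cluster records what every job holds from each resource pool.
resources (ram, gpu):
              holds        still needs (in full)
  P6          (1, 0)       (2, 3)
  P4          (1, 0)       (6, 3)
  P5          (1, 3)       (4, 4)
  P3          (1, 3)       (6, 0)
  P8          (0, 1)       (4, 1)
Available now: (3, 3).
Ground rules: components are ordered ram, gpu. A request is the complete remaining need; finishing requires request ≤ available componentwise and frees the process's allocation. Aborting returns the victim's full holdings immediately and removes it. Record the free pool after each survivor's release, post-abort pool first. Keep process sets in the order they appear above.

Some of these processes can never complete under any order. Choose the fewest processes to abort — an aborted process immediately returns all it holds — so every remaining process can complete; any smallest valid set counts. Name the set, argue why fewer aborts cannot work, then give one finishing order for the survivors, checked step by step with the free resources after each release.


Abort P3.
Key observation: aborting P3 returns (1, 3), and P4 — hopeless before — runs at step 4 with the returned capacity in the pool.
Minimality: the empty abort set fails — the state is deadlocked as it stands.
Survivors finish in the order: P6, P5, P8, P4. Walking it through (pool after the aborts first):
  pool = (4, 6)
  P6 needs (2, 3) <= (4, 6) -> finishes; pool += (1, 0) = (5, 6)
  P5 needs (4, 4) <= (5, 6) -> finishes; pool += (1, 3) = (6, 9)
  P8 needs (4, 1) <= (6, 9) -> finishes; pool += (0, 1) = (6, 10)
  P4 needs (6, 3) <= (6, 10) -> finishes; pool += (1, 0) = (7, 10)


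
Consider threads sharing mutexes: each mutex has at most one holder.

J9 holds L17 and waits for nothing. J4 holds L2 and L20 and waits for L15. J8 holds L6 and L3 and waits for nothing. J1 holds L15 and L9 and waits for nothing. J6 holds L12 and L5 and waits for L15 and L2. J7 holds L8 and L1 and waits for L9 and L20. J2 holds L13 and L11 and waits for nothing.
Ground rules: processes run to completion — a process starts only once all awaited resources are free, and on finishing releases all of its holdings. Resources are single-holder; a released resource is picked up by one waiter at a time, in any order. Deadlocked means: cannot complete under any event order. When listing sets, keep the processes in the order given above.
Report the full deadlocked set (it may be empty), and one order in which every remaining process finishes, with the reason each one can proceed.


Nothing here is deadlocked.
Key observation: no waiting chain loops back on itself — every chain ends at a process that waits on nothing, so everyone eventually runs.
The rest can finish in the order J1, J9, J4, J2, J6, J8, J7.
Verifying each step:
  run J1 (it waits on nothing); releases L15 and L9
  run J9 (it waits on nothing); releases L17
  run J4 (all its waits — L15 — are resolved); releases L2 and L20
  run J2 (it waits on nothing); releases L13 and L11
  run J6 (all its waits — L15 and L2 — are resolved); releases L12 and L5
  run J8 (it waits on nothing); releases L6 and L3
  run J7 (all its waits — L9 and L20 — are resolved); releases L8 and L1


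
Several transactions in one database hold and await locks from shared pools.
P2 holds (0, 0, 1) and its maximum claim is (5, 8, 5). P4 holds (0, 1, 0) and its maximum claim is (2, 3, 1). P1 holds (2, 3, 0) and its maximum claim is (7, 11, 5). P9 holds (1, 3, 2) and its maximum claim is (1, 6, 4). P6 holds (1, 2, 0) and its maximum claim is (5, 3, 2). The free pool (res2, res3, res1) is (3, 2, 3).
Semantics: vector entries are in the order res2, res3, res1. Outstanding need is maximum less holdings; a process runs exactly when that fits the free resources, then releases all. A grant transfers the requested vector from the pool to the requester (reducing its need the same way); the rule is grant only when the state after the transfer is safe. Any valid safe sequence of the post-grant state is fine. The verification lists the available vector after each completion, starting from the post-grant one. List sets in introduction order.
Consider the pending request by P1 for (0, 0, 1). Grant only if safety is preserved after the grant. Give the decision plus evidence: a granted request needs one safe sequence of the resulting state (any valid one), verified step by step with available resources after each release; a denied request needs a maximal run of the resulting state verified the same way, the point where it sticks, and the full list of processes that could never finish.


GRANT — the state after the grant stays safe, e.g. via P4, P9, P6, P1, P2.
Key observation: the transfer keeps a workable pool ((3, 2, 2)); P4 starts the safe sequence.
Verifying the post-grant state step by step:
  pool = (3, 2, 2)
  P4: need (2, 2, 1) fits (3, 2, 2); releases (0, 1, 0), pool now (3, 3, 2)
  P9: need (0, 3, 2) fits (3, 3, 2); releases (1, 3, 2), pool now (4, 6, 4)
  P6: need (4, 1, 2) fits (4, 6, 4); releases (1, 2, 0), pool now (5, 8, 4)
  P1: need (5, 8, 4) fits (5, 8, 4); releases (2, 3, 1), pool now (7, 11, 5)
  P2: need (5, 8, 4) fits (7, 11, 5); releases (0, 0, 1), pool now (7, 11, 6)


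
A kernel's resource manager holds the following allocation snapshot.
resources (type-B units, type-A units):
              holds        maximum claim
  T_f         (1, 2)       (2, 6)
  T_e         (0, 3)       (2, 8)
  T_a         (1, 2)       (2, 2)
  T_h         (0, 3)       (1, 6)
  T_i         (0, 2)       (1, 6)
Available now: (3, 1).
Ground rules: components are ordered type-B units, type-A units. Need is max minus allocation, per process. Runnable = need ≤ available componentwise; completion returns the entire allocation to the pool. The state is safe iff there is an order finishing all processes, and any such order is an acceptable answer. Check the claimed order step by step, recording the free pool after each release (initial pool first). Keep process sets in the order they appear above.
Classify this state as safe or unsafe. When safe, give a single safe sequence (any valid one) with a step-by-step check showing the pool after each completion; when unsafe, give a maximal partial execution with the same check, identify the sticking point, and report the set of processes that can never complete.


SAFE, for example via the order T_a, T_h, T_f, T_e, T_i.
Key observation: T_h is the earliest step where a requested resource binds exactly: need (1, 3), pool (4, 3) at its turn.
Walking it through:
  pool = (3, 1)
  T_a needs (1, 0) <= (3, 1) -> finishes; pool += (1, 2) = (4, 3)
  T_h needs (1, 3) <= (4, 3) -> finishes; pool += (0, 3) = (4, 6)
  T_f needs (1, 4) <= (4, 6) -> finishes; pool += (1, 2) = (5, 8)
  T_e needs (2, 5) <= (5, 8) -> finishes; pool += (0, 3) = (5, 11)
  T_i needs (1, 4) <= (5, 11) -> finishes; pool += (0, 2) = (5, 13)


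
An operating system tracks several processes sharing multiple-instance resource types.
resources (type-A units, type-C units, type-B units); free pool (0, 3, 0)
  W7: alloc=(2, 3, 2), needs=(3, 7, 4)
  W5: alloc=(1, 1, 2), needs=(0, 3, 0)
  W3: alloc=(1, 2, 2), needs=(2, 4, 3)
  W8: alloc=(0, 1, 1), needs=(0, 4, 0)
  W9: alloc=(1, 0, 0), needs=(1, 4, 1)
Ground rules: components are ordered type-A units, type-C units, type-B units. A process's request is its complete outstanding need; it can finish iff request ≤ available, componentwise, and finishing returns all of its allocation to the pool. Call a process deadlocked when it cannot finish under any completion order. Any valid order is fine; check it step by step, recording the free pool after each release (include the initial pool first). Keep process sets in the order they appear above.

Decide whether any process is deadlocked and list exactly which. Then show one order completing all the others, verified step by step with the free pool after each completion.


The deadlocked set is empty.
Key observation: there is always a runnable process — W5 first — so the state unwinds completely.
The rest can finish in the order W5, W9, W8, W3, W7. Step-by-step check:
  pool = (0, 3, 0)
  run W5 (needs (0, 3, 0), free (0, 3, 0)); after release of (1, 1, 2) the pool is (1, 4, 2)
  run W9 (needs (1, 4, 1), free (1, 4, 2)); after release of (1, 0, 0) the pool is (2, 4, 2)
  run W8 (needs (0, 4, 0), free (2, 4, 2)); after release of (0, 1, 1) the pool is (2, 5, 3)
  run W3 (needs (2, 4, 3), free (2, 5, 3)); after release of (1, 2, 2) the pool is (3, 7, 5)
  run W7 (needs (3, 7, 4), free (3, 7, 5)); after release of (2, 3, 2) the pool is (5, 10, 7)


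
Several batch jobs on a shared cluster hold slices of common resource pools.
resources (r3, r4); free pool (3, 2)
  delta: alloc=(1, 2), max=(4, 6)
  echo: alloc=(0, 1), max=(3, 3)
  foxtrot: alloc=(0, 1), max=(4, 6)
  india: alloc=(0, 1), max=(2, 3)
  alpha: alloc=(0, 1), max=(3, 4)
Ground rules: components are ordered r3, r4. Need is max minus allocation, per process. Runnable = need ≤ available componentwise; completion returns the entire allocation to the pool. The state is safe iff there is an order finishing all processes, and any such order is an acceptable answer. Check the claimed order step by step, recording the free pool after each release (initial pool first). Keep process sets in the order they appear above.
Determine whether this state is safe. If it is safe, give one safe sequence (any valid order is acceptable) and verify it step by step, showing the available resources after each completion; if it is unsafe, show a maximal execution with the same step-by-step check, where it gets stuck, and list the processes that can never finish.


SAFE, for example via the order echo, india, alpha, delta, foxtrot.
Key observation: echo is the earliest step where a requested resource binds exactly: need (3, 2), pool (3, 2) at its turn.
Check, step by step:
  pool = (3, 2)
  echo: need (3, 2) fits (3, 2); releases (0, 1), pool now (3, 3)
  india: need (2, 2) fits (3, 3); releases (0, 1), pool now (3, 4)
  alpha: need (3, 3) fits (3, 4); releases (0, 1), pool now (3, 5)
  delta: need (3, 4) fits (3, 5); releases (1, 2), pool now (4, 7)
  foxtrot: need (4, 5) fits (4, 7); releases (0, 1), pool now (4, 8)


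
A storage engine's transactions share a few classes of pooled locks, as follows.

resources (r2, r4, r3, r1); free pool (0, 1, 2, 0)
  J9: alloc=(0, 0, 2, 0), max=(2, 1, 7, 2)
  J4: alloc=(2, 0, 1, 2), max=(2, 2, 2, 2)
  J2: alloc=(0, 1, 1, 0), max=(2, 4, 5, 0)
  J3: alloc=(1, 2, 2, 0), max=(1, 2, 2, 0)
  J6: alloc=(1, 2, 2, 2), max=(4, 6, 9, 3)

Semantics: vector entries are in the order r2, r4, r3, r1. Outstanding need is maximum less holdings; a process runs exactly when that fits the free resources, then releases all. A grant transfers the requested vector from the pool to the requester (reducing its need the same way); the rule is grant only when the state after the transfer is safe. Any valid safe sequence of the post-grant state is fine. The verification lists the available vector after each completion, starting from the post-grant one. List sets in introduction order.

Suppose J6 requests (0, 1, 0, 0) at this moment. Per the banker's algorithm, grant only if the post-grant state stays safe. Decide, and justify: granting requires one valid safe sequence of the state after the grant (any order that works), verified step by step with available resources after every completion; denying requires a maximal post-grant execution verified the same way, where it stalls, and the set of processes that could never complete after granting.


DENY. Granting would leave the state unsafe.
Key observation: the wall is r4: completing J3, J4, J9 brings the pool only to (3, 2, 7, 2), and all the rest need more.
On the post-grant state, J3, J4, J9 is a maximal run — nothing extends it. Check, step by step:
  pool = (0, 0, 2, 0)
  J3: need (0, 0, 0, 0) fits (0, 0, 2, 0); releases (1, 2, 2, 0), pool now (1, 2, 4, 0)
  J4: need (0, 2, 1, 0) fits (1, 2, 4, 0); releases (2, 0, 1, 2), pool now (3, 2, 5, 2)
  J9: need (2, 1, 5, 2) fits (3, 2, 5, 2); releases (0, 0, 2, 0), pool now (3, 2, 7, 2)
  J2 cannot run: need (2, 3, 4, 0) vs free (3, 2, 7, 2) (insufficient r4)
  J6 cannot run: need (3, 3, 7, 1) vs free (3, 2, 7, 2) (insufficient r4)
Processes that could never finish after the grant: J2 and J6.


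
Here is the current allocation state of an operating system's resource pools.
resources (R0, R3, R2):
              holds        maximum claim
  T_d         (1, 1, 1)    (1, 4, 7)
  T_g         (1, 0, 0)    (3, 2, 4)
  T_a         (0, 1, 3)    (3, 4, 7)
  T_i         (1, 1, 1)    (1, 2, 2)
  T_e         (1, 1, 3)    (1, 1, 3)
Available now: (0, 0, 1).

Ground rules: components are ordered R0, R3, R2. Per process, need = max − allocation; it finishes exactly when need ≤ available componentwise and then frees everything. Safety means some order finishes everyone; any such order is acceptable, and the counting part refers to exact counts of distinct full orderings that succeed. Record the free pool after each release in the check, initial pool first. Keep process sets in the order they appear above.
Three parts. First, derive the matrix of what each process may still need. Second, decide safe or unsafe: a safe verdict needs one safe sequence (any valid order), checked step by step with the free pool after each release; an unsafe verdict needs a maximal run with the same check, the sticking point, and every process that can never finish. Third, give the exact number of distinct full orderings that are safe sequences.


(1) Remaining need (order R0, R3, R2):
  T_d: (0, 3, 6)
  T_g: (2, 2, 4)
  T_a: (3, 3, 4)
  T_i: (0, 1, 1)
  T_e: (0, 0, 0)
(2) UNSAFE.
Key observation: R3 is the bottleneck — with T_e, T_i, T_g done the pool holds (3, 2, 5), short of every remaining need.
The run T_e, T_i, T_g cannot be extended any further. Verifying each step:
  pool = (0, 0, 1)
  T_e: need (0, 0, 0) fits (0, 0, 1); releases (1, 1, 3), pool now (1, 1, 4)
  T_i: need (0, 1, 1) fits (1, 1, 4); releases (1, 1, 1), pool now (2, 2, 5)
  T_g: need (2, 2, 4) fits (2, 2, 5); releases (1, 0, 0), pool now (3, 2, 5)
  T_d still needs (0, 3, 6) but only (3, 2, 5) is free — short on R3 and R2
  T_a still needs (3, 3, 4) but only (3, 2, 5) is free — short on R3
Permanently blocked: T_d and T_a.
(3) The exact count: 0 of the possible complete orderings are safe sequences.


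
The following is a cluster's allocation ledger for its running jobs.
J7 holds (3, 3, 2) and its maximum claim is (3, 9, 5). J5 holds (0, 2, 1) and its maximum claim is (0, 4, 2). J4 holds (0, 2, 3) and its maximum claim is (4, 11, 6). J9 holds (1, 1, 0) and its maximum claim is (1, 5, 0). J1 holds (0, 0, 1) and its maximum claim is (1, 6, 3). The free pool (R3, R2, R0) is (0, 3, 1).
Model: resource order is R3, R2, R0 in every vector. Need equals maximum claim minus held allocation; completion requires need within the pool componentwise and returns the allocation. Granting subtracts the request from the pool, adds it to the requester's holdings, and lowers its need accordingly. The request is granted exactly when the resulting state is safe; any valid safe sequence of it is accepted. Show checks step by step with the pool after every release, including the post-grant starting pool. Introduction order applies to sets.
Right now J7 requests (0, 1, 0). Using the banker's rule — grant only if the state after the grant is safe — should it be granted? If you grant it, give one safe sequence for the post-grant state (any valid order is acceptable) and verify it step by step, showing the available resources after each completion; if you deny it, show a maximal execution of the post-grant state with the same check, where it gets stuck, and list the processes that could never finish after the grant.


DENY: after the grant no complete ordering would exist.
Key observation: after J5, J9 the pool peaks at (1, 5, 2), and each blocked process is short somewhere: J7 on R0; J4 on R3, R2, R0; J1 on R2.
On the post-grant state, J5, J9 is a maximal run — nothing extends it. Verifying each step:
  pool = (0, 2, 1)
  J5 needs (0, 2, 1) <= (0, 2, 1) -> finishes; pool += (0, 2, 1) = (0, 4, 2)
  J9 needs (0, 4, 0) <= (0, 4, 2) -> finishes; pool += (1, 1, 0) = (1, 5, 2)
  J7 still needs (0, 5, 3) but only (1, 5, 2) is free — short on R0
  J4 still needs (4, 9, 3) but only (1, 5, 2) is free — short on R3, R2 and R0
  J1 still needs (1, 6, 2) but only (1, 5, 2) is free — short on R2
Processes that could never finish after the grant: J7, J4 and J1.


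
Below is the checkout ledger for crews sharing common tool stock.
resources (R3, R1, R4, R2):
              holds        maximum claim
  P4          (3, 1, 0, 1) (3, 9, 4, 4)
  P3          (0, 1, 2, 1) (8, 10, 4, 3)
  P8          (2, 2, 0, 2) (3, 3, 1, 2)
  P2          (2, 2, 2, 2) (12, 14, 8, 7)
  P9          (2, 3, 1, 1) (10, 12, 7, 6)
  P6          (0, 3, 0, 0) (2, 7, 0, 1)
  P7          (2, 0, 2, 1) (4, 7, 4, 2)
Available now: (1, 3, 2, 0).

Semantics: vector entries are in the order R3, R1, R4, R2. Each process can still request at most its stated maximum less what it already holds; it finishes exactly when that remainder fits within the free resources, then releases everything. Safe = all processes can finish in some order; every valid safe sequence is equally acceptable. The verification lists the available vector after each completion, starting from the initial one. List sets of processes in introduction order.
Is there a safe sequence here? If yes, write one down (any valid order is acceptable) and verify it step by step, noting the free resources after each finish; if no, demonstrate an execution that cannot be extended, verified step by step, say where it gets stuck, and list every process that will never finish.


SAFE, for example via the order P8, P6, P7, P4, P3, P9, P2.
Key observation: P8 is the earliest step where a requested resource binds exactly: need (1, 1, 1, 0), pool (1, 3, 2, 0) at its turn.
Walking it through:
  pool = (1, 3, 2, 0)
  run P8 (needs (1, 1, 1, 0), free (1, 3, 2, 0)); after release of (2, 2, 0, 2) the pool is (3, 5, 2, 2)
  run P6 (needs (2, 4, 0, 1), free (3, 5, 2, 2)); after release of (0, 3, 0, 0) the pool is (3, 8, 2, 2)
  run P7 (needs (2, 7, 2, 1), free (3, 8, 2, 2)); after release of (2, 0, 2, 1) the pool is (5, 8, 4, 3)
  run P4 (needs (0, 8, 4, 3), free (5, 8, 4, 3)); after release of (3, 1, 0, 1) the pool is (8, 9, 4, 4)
  run P3 (needs (8, 9, 2, 2), free (8, 9, 4, 4)); after release of (0, 1, 2, 1) the pool is (8, 10, 6, 5)
  run P9 (needs (8, 9, 6, 5), free (8, 10, 6, 5)); after release of (2, 3, 1, 1) the pool is (10, 13, 7, 6)
  run P2 (needs (10, 12, 6, 5), free (10, 13, 7, 6)); after release of (2, 2, 2, 2) the pool is (12, 15, 9, 8)


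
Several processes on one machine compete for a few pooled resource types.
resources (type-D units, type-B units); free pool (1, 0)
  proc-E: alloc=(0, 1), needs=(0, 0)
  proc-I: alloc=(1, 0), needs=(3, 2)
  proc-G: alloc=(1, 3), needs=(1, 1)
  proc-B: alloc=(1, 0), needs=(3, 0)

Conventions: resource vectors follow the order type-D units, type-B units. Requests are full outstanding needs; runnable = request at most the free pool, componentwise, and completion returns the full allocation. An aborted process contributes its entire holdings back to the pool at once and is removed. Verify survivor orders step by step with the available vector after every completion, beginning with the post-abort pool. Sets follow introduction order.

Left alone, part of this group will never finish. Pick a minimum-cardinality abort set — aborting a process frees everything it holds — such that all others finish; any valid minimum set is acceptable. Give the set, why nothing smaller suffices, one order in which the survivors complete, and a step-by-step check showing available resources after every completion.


The answer: abort proc-I.
Key observation: the returned (1, 0) from proc-I is what brings proc-B — unrunnable before, under any order — into play at step 3.
Why nothing smaller works: aborting no one leaves the state deadlocked as given.
Survivors finish in the order: proc-E, proc-G, proc-B. Check, step by step (pool after the aborts first):
  pool = (2, 0)
  proc-E: need (0, 0) fits (2, 0); releases (0, 1), pool now (2, 1)
  proc-G: need (1, 1) fits (2, 1); releases (1, 3), pool now (3, 4)
  proc-B: need (3, 0) fits (3, 4); releases (1, 0), pool now (4, 4)


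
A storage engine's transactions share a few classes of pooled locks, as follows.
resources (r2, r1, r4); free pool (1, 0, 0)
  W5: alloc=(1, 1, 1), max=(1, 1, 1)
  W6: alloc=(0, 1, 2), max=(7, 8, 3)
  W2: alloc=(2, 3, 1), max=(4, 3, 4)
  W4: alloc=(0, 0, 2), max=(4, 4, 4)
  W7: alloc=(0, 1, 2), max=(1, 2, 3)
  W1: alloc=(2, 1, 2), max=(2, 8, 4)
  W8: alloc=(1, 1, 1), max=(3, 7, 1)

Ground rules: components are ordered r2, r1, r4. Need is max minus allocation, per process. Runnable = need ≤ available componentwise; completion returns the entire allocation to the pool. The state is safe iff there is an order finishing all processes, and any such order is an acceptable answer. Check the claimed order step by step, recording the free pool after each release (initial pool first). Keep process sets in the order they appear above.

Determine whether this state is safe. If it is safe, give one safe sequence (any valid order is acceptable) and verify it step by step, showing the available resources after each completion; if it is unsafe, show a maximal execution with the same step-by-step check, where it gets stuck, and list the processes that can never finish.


UNSAFE.
Key observation: W5, W7, W2, W4 can finish, but then (4, 5, 6) is all there is, and the blocked group's r1 demands exceed it.
The run W5, W7, W2, W4 cannot be extended any further. Walking it through:
  pool = (1, 0, 0)
  W5 needs (0, 0, 0) <= (1, 0, 0) -> finishes; pool += (1, 1, 1) = (2, 1, 1)
  W7 needs (1, 1, 1) <= (2, 1, 1) -> finishes; pool += (0, 1, 2) = (2, 2, 3)
  W2 needs (2, 0, 3) <= (2, 2, 3) -> finishes; pool += (2, 3, 1) = (4, 5, 4)
  W4 needs (4, 4, 2) <= (4, 5, 4) -> finishes; pool += (0, 0, 2) = (4, 5, 6)
  W6 still needs (7, 7, 1) but only (4, 5, 6) is free — short on r2 and r1
  W1 still needs (0, 7, 2) but only (4, 5, 6) is free — short on r1
  W8 still needs (2, 6, 0) but only (4, 5, 6) is free — short on r1
Processes that can never finish: W6, W1 and W8.


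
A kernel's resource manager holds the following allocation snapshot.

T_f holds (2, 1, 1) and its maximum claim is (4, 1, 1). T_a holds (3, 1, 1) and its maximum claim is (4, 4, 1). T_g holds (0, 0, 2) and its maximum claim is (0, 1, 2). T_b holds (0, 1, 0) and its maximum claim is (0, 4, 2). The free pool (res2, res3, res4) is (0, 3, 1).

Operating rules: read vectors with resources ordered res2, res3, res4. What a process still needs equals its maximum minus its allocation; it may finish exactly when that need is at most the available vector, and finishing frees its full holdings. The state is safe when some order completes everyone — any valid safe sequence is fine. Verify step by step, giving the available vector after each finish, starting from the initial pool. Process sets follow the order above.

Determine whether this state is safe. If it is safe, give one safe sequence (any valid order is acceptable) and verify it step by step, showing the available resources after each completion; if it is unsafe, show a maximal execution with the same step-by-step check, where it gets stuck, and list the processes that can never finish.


The state is UNSAFE.
Key observation: after T_g, T_b complete, (0, 4, 3) is the best the pool ever gets, yet each leftover process wants more res2.
Going as far as possible: T_g, T_b; after that, nothing fits. Step-by-step check:
  pool = (0, 3, 1)
  T_g: need (0, 1, 0) fits (0, 3, 1); releases (0, 0, 2), pool now (0, 3, 3)
  T_b: need (0, 3, 2) fits (0, 3, 3); releases (0, 1, 0), pool now (0, 4, 3)
  T_f still needs (2, 0, 0) but only (0, 4, 3) is free — short on res2
  T_a still needs (1, 3, 0) but only (0, 4, 3) is free — short on res2
Processes that can never finish: T_f and T_a.


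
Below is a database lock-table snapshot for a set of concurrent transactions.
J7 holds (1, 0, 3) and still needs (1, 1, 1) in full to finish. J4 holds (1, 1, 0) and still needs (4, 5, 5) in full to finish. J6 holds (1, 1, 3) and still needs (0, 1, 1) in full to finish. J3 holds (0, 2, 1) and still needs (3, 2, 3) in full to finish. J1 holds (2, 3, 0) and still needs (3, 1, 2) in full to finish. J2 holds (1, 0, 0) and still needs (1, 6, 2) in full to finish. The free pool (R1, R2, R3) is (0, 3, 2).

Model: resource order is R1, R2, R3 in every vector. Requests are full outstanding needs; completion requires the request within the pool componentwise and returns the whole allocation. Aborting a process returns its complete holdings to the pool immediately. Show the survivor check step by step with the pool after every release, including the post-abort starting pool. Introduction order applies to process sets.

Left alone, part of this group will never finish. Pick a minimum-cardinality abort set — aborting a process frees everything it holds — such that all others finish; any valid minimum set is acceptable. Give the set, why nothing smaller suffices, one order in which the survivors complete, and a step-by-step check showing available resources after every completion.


Abort J2.
Key observation: the deadlocked J1 becomes finishable only because J2 released (1, 0, 0); it completes at step 3 below.
Why nothing smaller works: aborting no one leaves the state deadlocked as given.
The survivors complete as J7, J6, J1, J4, J3. Verifying each step (starting from the post-abort pool):
  pool = (1, 3, 2)
  run J7 (needs (1, 1, 1), free (1, 3, 2)); after release of (1, 0, 3) the pool is (2, 3, 5)
  run J6 (needs (0, 1, 1), free (2, 3, 5)); after release of (1, 1, 3) the pool is (3, 4, 8)
  run J1 (needs (3, 1, 2), free (3, 4, 8)); after release of (2, 3, 0) the pool is (5, 7, 8)
  run J4 (needs (4, 5, 5), free (5, 7, 8)); after release of (1, 1, 0) the pool is (6, 8, 8)
  run J3 (needs (3, 2, 3), free (6, 8, 8)); after release of (0, 2, 1) the pool is (6, 10, 9)


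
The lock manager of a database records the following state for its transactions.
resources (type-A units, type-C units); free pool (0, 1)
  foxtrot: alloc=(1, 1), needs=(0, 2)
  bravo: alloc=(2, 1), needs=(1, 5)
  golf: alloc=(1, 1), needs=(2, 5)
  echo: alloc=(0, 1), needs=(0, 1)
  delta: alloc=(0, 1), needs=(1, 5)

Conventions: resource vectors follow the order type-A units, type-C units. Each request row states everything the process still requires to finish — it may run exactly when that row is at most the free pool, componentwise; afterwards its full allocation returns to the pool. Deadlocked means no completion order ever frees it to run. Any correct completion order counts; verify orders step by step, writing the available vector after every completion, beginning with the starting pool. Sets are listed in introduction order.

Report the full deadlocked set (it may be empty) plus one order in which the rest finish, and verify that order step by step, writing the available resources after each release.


Deadlocked set: bravo, golf and delta.
Key observation: the pool after echo, foxtrot is (1, 3); every surviving request exceeds it in type-C units, so progress ends there.
One completion order for the rest: echo, foxtrot. Check, step by step:
  pool = (0, 1)
  echo needs (0, 1) <= (0, 1) -> finishes; pool += (0, 1) = (0, 2)
  foxtrot needs (0, 2) <= (0, 2) -> finishes; pool += (1, 1) = (1, 3)
The blocked processes can never fit:
  bravo cannot run: need (1, 5) vs free (1, 3) (insufficient type-C units)
  golf cannot run: need (2, 5) vs free (1, 3) (insufficient type-A units and type-C units)
  delta cannot run: need (1, 5) vs free (1, 3) (insufficient type-C units)


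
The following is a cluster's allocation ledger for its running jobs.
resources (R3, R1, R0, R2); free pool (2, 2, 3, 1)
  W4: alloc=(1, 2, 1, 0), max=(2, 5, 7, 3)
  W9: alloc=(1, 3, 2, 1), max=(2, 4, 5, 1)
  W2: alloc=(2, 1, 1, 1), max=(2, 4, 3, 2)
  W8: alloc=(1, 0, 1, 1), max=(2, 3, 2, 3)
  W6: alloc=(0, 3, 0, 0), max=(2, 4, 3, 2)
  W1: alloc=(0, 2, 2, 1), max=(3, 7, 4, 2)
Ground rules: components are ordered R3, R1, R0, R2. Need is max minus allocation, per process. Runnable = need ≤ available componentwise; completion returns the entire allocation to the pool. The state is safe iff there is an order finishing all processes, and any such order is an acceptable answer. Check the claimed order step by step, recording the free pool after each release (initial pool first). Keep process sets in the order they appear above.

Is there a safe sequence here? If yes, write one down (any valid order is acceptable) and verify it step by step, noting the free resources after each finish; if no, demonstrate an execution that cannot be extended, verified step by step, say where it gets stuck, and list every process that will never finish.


The state is SAFE; one workable sequence: W9, W8, W2, W1, W4, W6.
Key observation: at W9 the run first touches a limit — (1, 1, 3, 0) against (2, 2, 3, 1), exact on a resource it actually requests.
Check, step by step:
  pool = (2, 2, 3, 1)
  W9: need (1, 1, 3, 0) fits (2, 2, 3, 1); releases (1, 3, 2, 1), pool now (3, 5, 5, 2)
  W8: need (1, 3, 1, 2) fits (3, 5, 5, 2); releases (1, 0, 1, 1), pool now (4, 5, 6, 3)
  W2: need (0, 3, 2, 1) fits (4, 5, 6, 3); releases (2, 1, 1, 1), pool now (6, 6, 7, 4)
  W1: need (3, 5, 2, 1) fits (6, 6, 7, 4); releases (0, 2, 2, 1), pool now (6, 8, 9, 5)
  W4: need (1, 3, 6, 3) fits (6, 8, 9, 5); releases (1, 2, 1, 0), pool now (7, 10, 10, 5)
  W6: need (2, 1, 3, 2) fits (7, 10, 10, 5); releases (0, 3, 0, 0), pool now (7, 13, 10, 5)


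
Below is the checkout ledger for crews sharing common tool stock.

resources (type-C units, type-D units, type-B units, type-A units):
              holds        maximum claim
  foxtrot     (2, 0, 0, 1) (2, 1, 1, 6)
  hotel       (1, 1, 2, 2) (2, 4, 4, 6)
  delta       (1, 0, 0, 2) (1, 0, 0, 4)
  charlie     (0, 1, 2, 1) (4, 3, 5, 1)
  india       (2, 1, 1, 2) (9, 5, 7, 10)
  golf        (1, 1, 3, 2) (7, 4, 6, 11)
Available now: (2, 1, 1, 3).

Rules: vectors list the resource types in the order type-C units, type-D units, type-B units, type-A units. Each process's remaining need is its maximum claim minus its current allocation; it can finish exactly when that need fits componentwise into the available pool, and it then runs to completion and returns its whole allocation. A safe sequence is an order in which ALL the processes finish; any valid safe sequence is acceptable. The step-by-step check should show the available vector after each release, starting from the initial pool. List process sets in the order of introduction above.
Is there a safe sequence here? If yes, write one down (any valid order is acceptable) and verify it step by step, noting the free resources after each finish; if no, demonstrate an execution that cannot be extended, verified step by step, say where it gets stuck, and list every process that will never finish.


The state is UNSAFE.
Key observation: once delta, foxtrot finish, the pool peaks at (5, 1, 1, 6) — and every remaining process still needs more type-D units than that.
The run delta, foxtrot cannot be extended any further. Verifying each step:
  pool = (2, 1, 1, 3)
  delta: need (0, 0, 0, 2) fits (2, 1, 1, 3); releases (1, 0, 0, 2), pool now (3, 1, 1, 5)
  foxtrot: need (0, 1, 1, 5) fits (3, 1, 1, 5); releases (2, 0, 0, 1), pool now (5, 1, 1, 6)
  blocked: hotel wants (1, 3, 2, 4), pool (5, 1, 1, 6) — not enough type-D units and type-B units
  blocked: charlie wants (4, 2, 3, 0), pool (5, 1, 1, 6) — not enough type-D units and type-B units
  blocked: india wants (7, 4, 6, 8), pool (5, 1, 1, 6) — not enough type-C units, type-D units, type-B units and type-A units
  blocked: golf wants (6, 3, 3, 9), pool (5, 1, 1, 6) — not enough type-C units, type-D units, type-B units and type-A units
Permanently blocked: hotel, charlie, india and golf.
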